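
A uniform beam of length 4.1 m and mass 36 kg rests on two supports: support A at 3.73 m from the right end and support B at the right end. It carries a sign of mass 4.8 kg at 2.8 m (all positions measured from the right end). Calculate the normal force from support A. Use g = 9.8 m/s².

About support B:
Beam weight: 36 × 9.8 = 352.8 N down at 2.05 m → arm 2.05 m, τ = 352.8 × 2.05 = 723.2 N·m counterclockwise.
Sign: 4.8 × 9.8 = 47.04 N down at 2.8 m → arm 2.8 m, τ = 47.04 × 2.8 = 131.7 N·m counterclockwise.
Net load moment about support B = 854.9 N·m counterclockwise.
Reaction R at support A is upward at 3.73 m, arm 3.73 m → moment R × 3.73 clockwise.
Setting net torque to zero: R × 3.73 = 854.9 → R = 229 N.

R_A ≈ 229 N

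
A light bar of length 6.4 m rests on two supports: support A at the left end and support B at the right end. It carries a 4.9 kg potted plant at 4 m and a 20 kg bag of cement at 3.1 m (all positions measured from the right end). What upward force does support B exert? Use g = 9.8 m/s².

R_B ≈ 119 N

Choose support A as the axis so its reaction then has zero moment arm.
Potted plant: 4.9 × 9.8 = 48.02 N down at 4 m → arm 2.4 m, τ = 48.02 × 2.4 = 115.2 N·m clockwise.
Bag of cement: 20 × 9.8 = 196 N down at 3.1 m → arm 3.3 m, τ = 196 × 3.3 = 646.8 N·m clockwise.
Net load moment about support A = 762 N·m clockwise.
Reaction R at support B is upward at 0 m, arm 6.4 m → moment R × 6.4 counterclockwise.
Στ = 0 ⇒ R × 6.4 = 762 ⇒ R = 119 N.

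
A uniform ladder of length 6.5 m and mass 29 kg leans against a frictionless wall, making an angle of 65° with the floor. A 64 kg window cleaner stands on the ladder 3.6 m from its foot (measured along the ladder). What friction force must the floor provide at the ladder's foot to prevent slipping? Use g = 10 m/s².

f ≈ 233 N

About the foot of the ladder:
Ladder weight 29×10 = 290 N acts at 3.25 m along the ladder; its horizontal arm is 3.25·cos65° = 1.374 m → τ = 398.5 N·m clockwise.
Window cleaner: 64×10 = 640 N at 3.6 m → arm 1.521 m → τ = 973.4 N·m clockwise.
Wall normal N acts horizontally at the top; its moment arm is the height L sinθ = 6.5·sin65° = 5.891 m, counterclockwise.
Στ = 0 ⇒ N × 5.891 = 1372 ⇒ N = 233 N.
ΣFx = 0: friction at the foot balances the wall's push, so f = N_wall = 233 N.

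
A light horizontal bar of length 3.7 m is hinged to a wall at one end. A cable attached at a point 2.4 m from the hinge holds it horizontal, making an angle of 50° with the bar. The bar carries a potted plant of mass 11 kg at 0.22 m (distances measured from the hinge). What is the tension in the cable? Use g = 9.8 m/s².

Taking torques about the hinge:
Potted plant: 11 × 9.8 = 107.8 N down at 0.22 m → arm 0.22 m, τ = 107.8 × 0.22 = 23.72 N·m clockwise.
Total clockwise load moment = 23.72 N·m.
The cable tension T acts at 2.4 m; only its component perpendicular to the bar, T sinθ, produces torque. sin 50° = 0.766.
For rotational equilibrium, T × 2.4 × 0.766 = 23.72, so T = 23.72 / 1.838 = 12.9 N.

T ≈ 12.9 N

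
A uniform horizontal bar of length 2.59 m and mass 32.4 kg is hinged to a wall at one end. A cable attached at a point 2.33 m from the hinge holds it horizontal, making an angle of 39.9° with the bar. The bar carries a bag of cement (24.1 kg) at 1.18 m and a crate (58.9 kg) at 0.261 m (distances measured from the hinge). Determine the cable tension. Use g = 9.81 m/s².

T ≈ 563 N

Take moments about the hinge.
Beam weight: 32.4 × 9.81 = 317.8 N down at 1.295 m → arm 1.295 m, τ = 317.8 × 1.295 = 411.6 N·m clockwise.
Bag of cement: 24.1 × 9.81 = 236.4 N down at 1.18 m → arm 1.18 m, τ = 236.4 × 1.18 = 279 N·m clockwise.
Crate: 58.9 × 9.81 = 577.8 N down at 0.261 m → arm 0.261 m, τ = 577.8 × 0.261 = 150.8 N·m clockwise.
Total clockwise load moment = 841.4 N·m.
The cable tension T acts at 2.33 m; only its component perpendicular to the bar, T sinθ, produces torque. sin 39.9° = 0.6414.
Balancing moments: T × 2.33 × 0.6414 = 841.4, giving T = 841.4 / 1.494 = 563 N.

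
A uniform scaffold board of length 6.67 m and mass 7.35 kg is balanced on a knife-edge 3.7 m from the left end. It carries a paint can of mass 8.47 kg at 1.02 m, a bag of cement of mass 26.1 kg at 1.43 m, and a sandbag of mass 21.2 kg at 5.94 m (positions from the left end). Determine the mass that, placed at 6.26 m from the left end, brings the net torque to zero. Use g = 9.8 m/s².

Sum moments about the knife-edge (at 3.7 m from the left end) (the support reaction has zero arm there).
Beam weight: 7.35 × 9.8 = 72.03 N down at 3.335 m → arm 0.365 m, τ = 72.03 × 0.365 = 26.29 N·m counterclockwise.
Paint can: 8.47 × 9.8 = 83.01 N down at 1.02 m → arm 2.68 m, τ = 83.01 × 2.68 = 222.5 N·m counterclockwise.
Bag of cement: 26.1 × 9.8 = 255.8 N down at 1.43 m → arm 2.27 m, τ = 255.8 × 2.27 = 580.7 N·m counterclockwise.
Sandbag: 21.2 × 9.8 = 207.8 N down at 5.94 m → arm 2.24 m, τ = 207.8 × 2.24 = 465.5 N·m clockwise.
Net moment of known loads = 364 N·m counterclockwise.
An unknown mass m at 6.26 m has arm 2.56 m; its moment is m·g·2.56 clockwise.
Στ = 0 ⇒ m × 9.8 × 2.56 = 364 ⇒ m = 364 / (9.8 × 2.56) = 14.5 kg.

m ≈ 14.5 kg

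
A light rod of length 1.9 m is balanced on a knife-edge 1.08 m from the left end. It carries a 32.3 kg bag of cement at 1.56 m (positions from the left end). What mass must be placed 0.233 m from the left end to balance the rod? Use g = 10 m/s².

m ≈ 18.3 kg

Taking torques about the knife-edge (at 1.08 m from the left end):
Bag of cement: 32.3 × 10 = 323 N down at 1.56 m → arm 0.48 m, τ = 323 × 0.48 = 155 N·m clockwise.
Net moment of known loads = 155 N·m clockwise.
An unknown mass m at 0.233 m has arm 0.847 m; its moment is m·g·0.847 counterclockwise.
For rotational equilibrium, m × 10 × 0.847 = 155, so m = 155 / (10 × 0.847) = 18.3 kg.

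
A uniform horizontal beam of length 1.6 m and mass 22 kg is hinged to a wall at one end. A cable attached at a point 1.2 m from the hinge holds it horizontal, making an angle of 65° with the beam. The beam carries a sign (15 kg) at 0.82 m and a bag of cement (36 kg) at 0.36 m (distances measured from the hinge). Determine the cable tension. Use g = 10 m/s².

Sum moments about the hinge (the unknown hinge reaction has zero arm there).
Beam weight: 22 × 10 = 220 N down at 0.8 m → arm 0.8 m, τ = 220 × 0.8 = 176 N·m clockwise.
Sign: 15 × 10 = 150 N down at 0.82 m → arm 0.82 m, τ = 150 × 0.82 = 123 N·m clockwise.
Bag of cement: 36 × 10 = 360 N down at 0.36 m → arm 0.36 m, τ = 360 × 0.36 = 129.6 N·m clockwise.
Total clockwise load moment = 428.6 N·m.
The cable tension T acts at 1.2 m; only its component perpendicular to the beam, T sinθ, produces torque. sin 65° = 0.9063.
Setting net torque to zero: T × 1.2 × 0.9063 = 428.6 → T = 428.6 / 1.088 = 394 N.

T ≈ 394 N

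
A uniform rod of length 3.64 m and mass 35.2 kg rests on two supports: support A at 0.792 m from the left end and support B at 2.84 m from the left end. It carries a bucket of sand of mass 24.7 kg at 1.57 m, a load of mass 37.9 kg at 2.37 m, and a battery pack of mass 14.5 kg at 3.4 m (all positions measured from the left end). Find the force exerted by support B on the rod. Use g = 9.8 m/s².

Take moments about support A.
Beam weight: 35.2 × 9.8 = 345 N down at 1.82 m → arm 1.028 m, τ = 345 × 1.028 = 354.7 N·m clockwise.
Bucket of sand: 24.7 × 9.8 = 242.1 N down at 1.57 m → arm 0.778 m, τ = 242.1 × 0.778 = 188.4 N·m clockwise.
Load: 37.9 × 9.8 = 371.4 N down at 2.37 m → arm 1.578 m, τ = 371.4 × 1.578 = 586.1 N·m clockwise.
Battery pack: 14.5 × 9.8 = 142.1 N down at 3.4 m → arm 2.608 m, τ = 142.1 × 2.608 = 370.6 N·m clockwise.
Net load moment about support A = 1500 N·m clockwise.
Reaction R at support B is upward at 2.84 m, arm 2.048 m → moment R × 2.048 counterclockwise.
Setting net torque to zero: R × 2.048 = 1500 → R = 732 N.

R_B ≈ 732 N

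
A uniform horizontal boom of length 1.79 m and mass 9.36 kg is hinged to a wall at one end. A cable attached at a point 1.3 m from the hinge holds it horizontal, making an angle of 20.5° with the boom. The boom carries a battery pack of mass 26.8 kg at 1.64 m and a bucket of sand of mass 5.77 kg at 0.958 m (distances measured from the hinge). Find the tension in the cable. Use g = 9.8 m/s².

About the hinge:
Beam weight: 9.36 × 9.8 = 91.73 N down at 0.895 m → arm 0.895 m, τ = 91.73 × 0.895 = 82.1 N·m clockwise.
Battery pack: 26.8 × 9.8 = 262.6 N down at 1.64 m → arm 1.64 m, τ = 262.6 × 1.64 = 430.7 N·m clockwise.
Bucket of sand: 5.77 × 9.8 = 56.55 N down at 0.958 m → arm 0.958 m, τ = 56.55 × 0.958 = 54.17 N·m clockwise.
Total clockwise load moment = 567 N·m.
The cable tension T acts at 1.3 m; only its component perpendicular to the boom, T sinθ, produces torque. sin 20.5° = 0.3502.
For rotational equilibrium, T × 1.3 × 0.3502 = 567, so T = 567 / 0.4553 = 1250 N.

T ≈ 1250 N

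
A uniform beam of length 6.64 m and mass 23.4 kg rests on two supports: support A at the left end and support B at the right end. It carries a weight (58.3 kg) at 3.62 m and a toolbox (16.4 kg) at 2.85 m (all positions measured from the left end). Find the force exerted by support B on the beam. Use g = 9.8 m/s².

R_B ≈ 495 N

Choose support A as the axis so its reaction then has zero moment arm.
Beam weight: 23.4 × 9.8 = 229.3 N down at 3.32 m → arm 3.32 m, τ = 229.3 × 3.32 = 761.3 N·m clockwise.
Weight: 58.3 × 9.8 = 571.3 N down at 3.62 m → arm 3.62 m, τ = 571.3 × 3.62 = 2068 N·m clockwise.
Toolbox: 16.4 × 9.8 = 160.7 N down at 2.85 m → arm 2.85 m, τ = 160.7 × 2.85 = 458 N·m clockwise.
Net load moment about support A = 3287 N·m clockwise.
Reaction R at support B is upward at 6.64 m, arm 6.64 m → moment R × 6.64 counterclockwise.
Balancing moments: R × 6.64 = 3287, giving R = 495 N.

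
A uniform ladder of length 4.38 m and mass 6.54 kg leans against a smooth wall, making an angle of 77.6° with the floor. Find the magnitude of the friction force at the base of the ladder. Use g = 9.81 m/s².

Choose the foot of the ladder as the axis so the floor normal and friction both act there and drop out.
Ladder weight 6.54×9.81 = 64.16 N acts at 2.19 m along the ladder; its horizontal arm is 2.19·cos77.6° = 0.4703 m → τ = 30.17 N·m clockwise.
Wall normal N acts horizontally at the top; its moment arm is the height L sinθ = 4.38·sin77.6° = 4.278 m, counterclockwise.
For rotational equilibrium, N × 4.278 = 30.17, so N = 7.05 N.
ΣFx = 0: friction at the foot balances the wall's push, so f = N_wall = 7.05 N.

f ≈ 7.05 N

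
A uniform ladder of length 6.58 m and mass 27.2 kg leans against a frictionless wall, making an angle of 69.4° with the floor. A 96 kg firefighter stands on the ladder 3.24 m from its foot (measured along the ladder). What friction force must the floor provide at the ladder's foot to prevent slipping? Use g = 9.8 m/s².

f ≈ 224 N

Sum moments about the foot of the ladder (the floor normal and friction both act there and drop out).
Ladder weight 27.2×9.8 = 266.6 N acts at 3.29 m along the ladder; its horizontal arm is 3.29·cos69.4° = 1.158 m → τ = 308.7 N·m clockwise.
Firefighter: 96×9.8 = 940.8 N at 3.24 m → arm 1.14 m → τ = 1073 N·m clockwise.
Wall normal N acts horizontally at the top; its moment arm is the height L sinθ = 6.58·sin69.4° = 6.159 m, counterclockwise.
Setting net torque to zero: N × 6.159 = 1382 → N = 224 N.
ΣFx = 0: friction at the foot balances the wall's push, so f = N_wall = 224 N.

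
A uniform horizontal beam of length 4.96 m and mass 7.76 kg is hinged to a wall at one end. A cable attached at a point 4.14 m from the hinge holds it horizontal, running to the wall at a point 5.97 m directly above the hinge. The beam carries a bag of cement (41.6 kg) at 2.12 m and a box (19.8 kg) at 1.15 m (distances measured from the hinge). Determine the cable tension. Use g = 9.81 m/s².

T ≈ 375 N

Take moments about the hinge.
Beam weight: 7.76 × 9.81 = 76.13 N down at 2.48 m → arm 2.48 m, τ = 76.13 × 2.48 = 188.8 N·m clockwise.
Bag of cement: 41.6 × 9.81 = 408.1 N down at 2.12 m → arm 2.12 m, τ = 408.1 × 2.12 = 865.2 N·m clockwise.
Box: 19.8 × 9.81 = 194.2 N down at 1.15 m → arm 1.15 m, τ = 194.2 × 1.15 = 223.3 N·m clockwise.
Total clockwise load moment = 1277 N·m.
The cable tension T acts at 4.14 m; only its component perpendicular to the beam, T sinθ, produces torque. sinθ = h/√(h²+d²) = 5.97/√(5.97²+4.14²) = 0.8217.
Balancing moments: T × 4.14 × 0.8217 = 1277, giving T = 1277 / 3.402 = 375 N.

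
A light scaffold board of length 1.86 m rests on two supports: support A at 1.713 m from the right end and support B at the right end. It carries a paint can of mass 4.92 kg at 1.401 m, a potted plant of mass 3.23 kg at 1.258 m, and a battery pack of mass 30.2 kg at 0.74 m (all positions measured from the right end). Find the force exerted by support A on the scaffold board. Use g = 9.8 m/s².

Taking torques about support B:
Paint can: 4.92 × 9.8 = 48.22 N down at 1.401 m → arm 1.401 m, τ = 48.22 × 1.401 = 67.56 N·m counterclockwise.
Potted plant: 3.23 × 9.8 = 31.65 N down at 1.258 m → arm 1.258 m, τ = 31.65 × 1.258 = 39.82 N·m counterclockwise.
Battery pack: 30.2 × 9.8 = 296 N down at 0.74 m → arm 0.74 m, τ = 296 × 0.74 = 219 N·m counterclockwise.
Net load moment about support B = 326.4 N·m counterclockwise.
Reaction R at support A is upward at 1.713 m, arm 1.713 m → moment R × 1.713 clockwise.
Setting net torque to zero: R × 1.713 = 326.4 → R = 191 N.

R_A ≈ 191 N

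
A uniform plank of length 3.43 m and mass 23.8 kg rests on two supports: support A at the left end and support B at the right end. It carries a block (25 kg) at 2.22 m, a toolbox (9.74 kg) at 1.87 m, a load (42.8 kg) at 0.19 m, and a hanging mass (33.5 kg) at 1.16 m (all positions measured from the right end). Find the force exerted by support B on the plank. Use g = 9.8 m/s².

R_B ≈ 860 N

Choose support A as the axis so its reaction then has zero moment arm.
Beam weight: 23.8 × 9.8 = 233.2 N down at 1.715 m → arm 1.715 m, τ = 233.2 × 1.715 = 399.9 N·m clockwise.
Block: 25 × 9.8 = 245 N down at 2.22 m → arm 1.21 m, τ = 245 × 1.21 = 296.4 N·m clockwise.
Toolbox: 9.74 × 9.8 = 95.45 N down at 1.87 m → arm 1.56 m, τ = 95.45 × 1.56 = 148.9 N·m clockwise.
Load: 42.8 × 9.8 = 419.4 N down at 0.19 m → arm 3.24 m, τ = 419.4 × 3.24 = 1359 N·m clockwise.
Hanging mass: 33.5 × 9.8 = 328.3 N down at 1.16 m → arm 2.27 m, τ = 328.3 × 2.27 = 745.2 N·m clockwise.
Net load moment about support A = 2949 N·m clockwise.
Reaction R at support B is upward at 0 m, arm 3.43 m → moment R × 3.43 counterclockwise.
Στ = 0 ⇒ R × 3.43 = 2949 ⇒ R = 860 N.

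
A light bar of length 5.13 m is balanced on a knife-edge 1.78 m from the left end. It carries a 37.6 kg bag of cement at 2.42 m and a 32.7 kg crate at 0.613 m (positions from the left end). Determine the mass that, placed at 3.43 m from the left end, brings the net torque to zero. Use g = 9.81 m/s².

Take moments about the knife-edge (at 1.78 m from the left end).
Bag of cement: 37.6 × 9.81 = 368.9 N down at 2.42 m → arm 0.64 m, τ = 368.9 × 0.64 = 236.1 N·m clockwise.
Crate: 32.7 × 9.81 = 320.8 N down at 0.613 m → arm 1.167 m, τ = 320.8 × 1.167 = 374.4 N·m counterclockwise.
Net moment of known loads = 138.3 N·m counterclockwise.
An unknown mass m at 3.43 m has arm 1.65 m; its moment is m·g·1.65 clockwise.
Balancing moments: m × 9.81 × 1.65 = 138.3, giving m = 138.3 / (9.81 × 1.65) = 8.54 kg.

m ≈ 8.54 kg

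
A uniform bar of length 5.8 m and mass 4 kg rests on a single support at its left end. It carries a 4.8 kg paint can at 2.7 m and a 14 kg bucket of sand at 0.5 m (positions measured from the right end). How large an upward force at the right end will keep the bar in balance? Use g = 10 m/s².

Choose the left end as the axis so the unknown pivot reaction has zero arm there.
Beam weight: 4 × 10 = 40 N down at 2.9 m → arm 2.9 m, τ = 40 × 2.9 = 116 N·m clockwise.
Paint can: 4.8 × 10 = 48 N down at 2.7 m → arm 3.1 m, τ = 48 × 3.1 = 148.8 N·m clockwise.
Bucket of sand: 14 × 10 = 140 N down at 0.5 m → arm 5.3 m, τ = 140 × 5.3 = 742 N·m clockwise.
Net moment of the loads = 1007 N·m clockwise.
The upward force F acts at the right end, arm 5.8 m, giving F × 5.8 counterclockwise.
For rotational equilibrium, F × 5.8 = 1007, so F = 1007 / 5.8 = 174 N.

F ≈ 174 N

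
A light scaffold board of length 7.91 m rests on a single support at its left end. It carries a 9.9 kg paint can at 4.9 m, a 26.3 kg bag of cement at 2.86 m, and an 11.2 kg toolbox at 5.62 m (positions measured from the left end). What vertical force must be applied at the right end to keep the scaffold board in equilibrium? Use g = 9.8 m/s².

F ≈ 231 N

Take moments about the left end.
Paint can: 9.9 × 9.8 = 97.02 N down at 4.9 m → arm 4.9 m, τ = 97.02 × 4.9 = 475.4 N·m clockwise.
Bag of cement: 26.3 × 9.8 = 257.7 N down at 2.86 m → arm 2.86 m, τ = 257.7 × 2.86 = 737 N·m clockwise.
Toolbox: 11.2 × 9.8 = 109.8 N down at 5.62 m → arm 5.62 m, τ = 109.8 × 5.62 = 617.1 N·m clockwise.
Net moment of the loads = 1830 N·m clockwise.
The upward force F acts at the right end, arm 7.91 m, giving F × 7.91 counterclockwise.
Στ = 0 ⇒ F × 7.91 = 1830 ⇒ F = 1830 / 7.91 = 231 N.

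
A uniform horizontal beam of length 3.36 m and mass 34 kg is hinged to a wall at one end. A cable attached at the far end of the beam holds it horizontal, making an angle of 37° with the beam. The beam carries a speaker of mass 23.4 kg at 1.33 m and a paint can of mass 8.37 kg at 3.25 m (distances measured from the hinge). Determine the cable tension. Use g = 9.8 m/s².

Take moments about the hinge.
Beam weight: 34 × 9.8 = 333.2 N down at 1.68 m → arm 1.68 m, τ = 333.2 × 1.68 = 559.8 N·m clockwise.
Speaker: 23.4 × 9.8 = 229.3 N down at 1.33 m → arm 1.33 m, τ = 229.3 × 1.33 = 305 N·m clockwise.
Paint can: 8.37 × 9.8 = 82.03 N down at 3.25 m → arm 3.25 m, τ = 82.03 × 3.25 = 266.6 N·m clockwise.
Total clockwise load moment = 1131 N·m.
The cable tension T acts at 3.36 m; only its component perpendicular to the beam, T sinθ, produces torque. sin 37° = 0.6018.
Setting net torque to zero: T × 3.36 × 0.6018 = 1131 → T = 1131 / 2.022 = 559 N.

T ≈ 559 N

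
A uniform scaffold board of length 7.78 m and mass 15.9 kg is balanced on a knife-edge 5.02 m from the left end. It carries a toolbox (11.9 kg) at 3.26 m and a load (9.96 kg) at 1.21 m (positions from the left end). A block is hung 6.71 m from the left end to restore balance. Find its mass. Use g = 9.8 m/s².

Taking torques about the knife-edge (at 5.02 m from the left end):
Beam weight: 15.9 × 9.8 = 155.8 N down at 3.89 m → arm 1.13 m, τ = 155.8 × 1.13 = 176.1 N·m counterclockwise.
Toolbox: 11.9 × 9.8 = 116.6 N down at 3.26 m → arm 1.76 m, τ = 116.6 × 1.76 = 205.2 N·m counterclockwise.
Load: 9.96 × 9.8 = 97.61 N down at 1.21 m → arm 3.81 m, τ = 97.61 × 3.81 = 371.9 N·m counterclockwise.
Net moment of known loads = 753.2 N·m counterclockwise.
An unknown mass m at 6.71 m has arm 1.69 m; its moment is m·g·1.69 clockwise.
Setting net torque to zero: m × 9.8 × 1.69 = 753.2 → m = 753.2 / (9.8 × 1.69) = 45.5 kg.

m ≈ 45.5 kg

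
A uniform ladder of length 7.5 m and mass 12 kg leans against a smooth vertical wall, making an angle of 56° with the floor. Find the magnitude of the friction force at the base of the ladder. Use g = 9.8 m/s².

f ≈ 39.7 N

About the foot of the ladder:
Ladder weight 12×9.8 = 117.6 N acts at 3.75 m along the ladder; its horizontal arm is 3.75·cos56° = 2.097 m → τ = 246.6 N·m clockwise.
Wall normal N acts horizontally at the top; its moment arm is the height L sinθ = 7.5·sin56° = 6.218 m, counterclockwise.
Balancing moments: N × 6.218 = 246.6, giving N = 39.7 N.
ΣFx = 0: friction at the foot balances the wall's push, so f = N_wall = 39.7 N.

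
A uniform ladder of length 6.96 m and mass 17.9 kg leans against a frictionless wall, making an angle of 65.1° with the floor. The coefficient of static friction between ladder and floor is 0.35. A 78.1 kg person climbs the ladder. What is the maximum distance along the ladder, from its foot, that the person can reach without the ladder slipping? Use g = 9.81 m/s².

d ≈ 5.65 m

Taking torques about the foot of the ladder:
Ladder weight 17.9×9.81 = 175.6 N acts at 3.48 m along the ladder; its horizontal arm is 3.48·cos65.1° = 1.465 m → τ = 257.3 N·m clockwise.
Person weight 78.1×9.81 = 766.2 N at distance d → arm d·cos65.1° → τ = 766.2·d·0.421 clockwise.
Wall normal N at the top has arm L sinθ = 6.313 m counterclockwise, so Στ = 0 gives N·6.313 = 257.3 + 322.6·d.
ΣFy = 0 ⇒ N_floor = 941.8 N, so the maximum friction is μ_s·N_floor = 0.35×941.8 = 329.6 N. ΣFx = 0 ⇒ N_wall = f, so at the slipping point N = 329.6 N.
Substituting: 329.6×6.313 = 257.3 + 322.6·d ⇒ d = (2081 − 257.3) / 322.6 = 5.65 m.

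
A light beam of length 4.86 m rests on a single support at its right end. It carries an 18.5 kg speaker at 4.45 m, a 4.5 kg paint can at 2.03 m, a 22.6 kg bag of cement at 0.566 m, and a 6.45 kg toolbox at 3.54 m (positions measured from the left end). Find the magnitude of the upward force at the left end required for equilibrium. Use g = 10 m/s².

Taking torques about the right end:
Speaker: 18.5 × 10 = 185 N down at 4.45 m → arm 0.41 m, τ = 185 × 0.41 = 75.85 N·m counterclockwise.
Paint can: 4.5 × 10 = 45 N down at 2.03 m → arm 2.83 m, τ = 45 × 2.83 = 127.4 N·m counterclockwise.
Bag of cement: 22.6 × 10 = 226 N down at 0.566 m → arm 4.294 m, τ = 226 × 4.294 = 970.4 N·m counterclockwise.
Toolbox: 6.45 × 10 = 64.5 N down at 3.54 m → arm 1.32 m, τ = 64.5 × 1.32 = 85.14 N·m counterclockwise.
Net moment of the loads = 1259 N·m counterclockwise.
The upward force F acts at the left end, arm 4.86 m, giving F × 4.86 clockwise.
For rotational equilibrium, F × 4.86 = 1259, so F = 1259 / 4.86 = 259 N.

F ≈ 259 N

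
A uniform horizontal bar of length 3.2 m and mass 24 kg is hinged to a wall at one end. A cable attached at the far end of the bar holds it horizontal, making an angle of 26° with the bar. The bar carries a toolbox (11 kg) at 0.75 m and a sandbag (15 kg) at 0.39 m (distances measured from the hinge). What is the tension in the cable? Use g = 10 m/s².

T ≈ 374 N

About the hinge:
Beam weight: 24 × 10 = 240 N down at 1.6 m → arm 1.6 m, τ = 240 × 1.6 = 384 N·m clockwise.
Toolbox: 11 × 10 = 110 N down at 0.75 m → arm 0.75 m, τ = 110 × 0.75 = 82.5 N·m clockwise.
Sandbag: 15 × 10 = 150 N down at 0.39 m → arm 0.39 m, τ = 150 × 0.39 = 58.5 N·m clockwise.
Total clockwise load moment = 525 N·m.
The cable tension T acts at 3.2 m; only its component perpendicular to the bar, T sinθ, produces torque. sin 26° = 0.4384.
Balancing moments: T × 3.2 × 0.4384 = 525, giving T = 525 / 1.403 = 374 N.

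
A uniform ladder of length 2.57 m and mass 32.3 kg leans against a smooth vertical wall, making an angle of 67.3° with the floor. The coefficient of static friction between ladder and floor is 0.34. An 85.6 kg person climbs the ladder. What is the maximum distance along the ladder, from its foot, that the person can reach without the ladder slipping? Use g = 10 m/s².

d ≈ 2.39 m

Sum moments about the foot of the ladder (the floor normal and friction both act there and drop out).
Ladder weight 32.3×10 = 323 N acts at 1.285 m along the ladder; its horizontal arm is 1.285·cos67.3° = 0.4959 m → τ = 160.2 N·m clockwise.
Person weight 85.6×10 = 856 N at distance d → arm d·cos67.3° → τ = 856·d·0.3859 clockwise.
Wall normal N at the top has arm L sinθ = 2.371 m counterclockwise, so Στ = 0 gives N·2.371 = 160.2 + 330.3·d.
ΣFy = 0 ⇒ N_floor = 1179 N, so the maximum friction is μ_s·N_floor = 0.34×1179 = 400.9 N. ΣFx = 0 ⇒ N_wall = f, so at the slipping point N = 400.9 N.
Substituting: 400.9×2.371 = 160.2 + 330.3·d ⇒ d = (950.5 − 160.2) / 330.3 = 2.39 m.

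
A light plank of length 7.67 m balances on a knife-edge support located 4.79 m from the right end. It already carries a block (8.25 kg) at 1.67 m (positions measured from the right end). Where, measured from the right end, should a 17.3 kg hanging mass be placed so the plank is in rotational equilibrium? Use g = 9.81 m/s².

x ≈ 6.28 m from the right end

Sum moments about the knife-edge support (at 4.79 m from the right end) (the support reaction has zero arm there).
Block: 8.25 × 9.81 = 80.93 N down at 1.67 m → arm 3.12 m, τ = 80.93 × 3.12 = 252.5 N·m clockwise.
Net moment of existing loads = 252.5 N·m clockwise.
The hanging mass weighs 17.3 × 9.81 = 169.7 N and must supply an equal counterclockwise moment, so its lever arm about the knife-edge support is 252.5 / 169.7 = 1.49 m.
That puts it at 4.79 + 1.49 = 6.28 m from the right end.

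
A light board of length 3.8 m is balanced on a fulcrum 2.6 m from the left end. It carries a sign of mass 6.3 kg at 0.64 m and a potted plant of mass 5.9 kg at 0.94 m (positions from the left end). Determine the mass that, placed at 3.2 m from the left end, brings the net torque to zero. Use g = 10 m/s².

Take moments about the fulcrum (at 2.6 m from the left end).
Sign: 6.3 × 10 = 63 N down at 0.64 m → arm 1.96 m, τ = 63 × 1.96 = 123.5 N·m counterclockwise.
Potted plant: 5.9 × 10 = 59 N down at 0.94 m → arm 1.66 m, τ = 59 × 1.66 = 97.94 N·m counterclockwise.
Net moment of known loads = 221.4 N·m counterclockwise.
An unknown mass m at 3.2 m has arm 0.6 m; its moment is m·g·0.6 clockwise.
Balancing moments: m × 10 × 0.6 = 221.4, giving m = 221.4 / (10 × 0.6) = 36.9 kg.

m ≈ 36.9 kg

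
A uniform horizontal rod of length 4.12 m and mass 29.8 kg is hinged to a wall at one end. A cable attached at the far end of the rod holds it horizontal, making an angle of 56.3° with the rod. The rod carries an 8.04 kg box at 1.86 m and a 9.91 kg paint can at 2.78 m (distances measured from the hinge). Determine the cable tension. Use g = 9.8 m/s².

T ≈ 297 N

Take moments about the hinge.
Beam weight: 29.8 × 9.8 = 292 N down at 2.06 m → arm 2.06 m, τ = 292 × 2.06 = 601.5 N·m clockwise.
Box: 8.04 × 9.8 = 78.79 N down at 1.86 m → arm 1.86 m, τ = 78.79 × 1.86 = 146.5 N·m clockwise.
Paint can: 9.91 × 9.8 = 97.12 N down at 2.78 m → arm 2.78 m, τ = 97.12 × 2.78 = 270 N·m clockwise.
Total clockwise load moment = 1018 N·m.
The cable tension T acts at 4.12 m; only its component perpendicular to the rod, T sinθ, produces torque. sin 56.3° = 0.832.
For rotational equilibrium, T × 4.12 × 0.832 = 1018, so T = 1018 / 3.428 = 297 N.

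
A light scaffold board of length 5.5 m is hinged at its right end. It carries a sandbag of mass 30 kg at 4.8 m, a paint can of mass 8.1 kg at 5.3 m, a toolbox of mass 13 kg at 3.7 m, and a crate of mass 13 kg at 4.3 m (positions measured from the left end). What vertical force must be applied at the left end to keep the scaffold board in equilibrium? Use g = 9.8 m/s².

F ≈ 110 N

Sum moments about the right end (the unknown pivot reaction has zero arm there).
Sandbag: 30 × 9.8 = 294 N down at 4.8 m → arm 0.7 m, τ = 294 × 0.7 = 205.8 N·m counterclockwise.
Paint can: 8.1 × 9.8 = 79.38 N down at 5.3 m → arm 0.2 m, τ = 79.38 × 0.2 = 15.88 N·m counterclockwise.
Toolbox: 13 × 9.8 = 127.4 N down at 3.7 m → arm 1.8 m, τ = 127.4 × 1.8 = 229.3 N·m counterclockwise.
Crate: 13 × 9.8 = 127.4 N down at 4.3 m → arm 1.2 m, τ = 127.4 × 1.2 = 152.9 N·m counterclockwise.
Net moment of the loads = 603.9 N·m counterclockwise.
The upward force F acts at the left end, arm 5.5 m, giving F × 5.5 clockwise.
Στ = 0 ⇒ F × 5.5 = 603.9 ⇒ F = 603.9 / 5.5 = 110 N.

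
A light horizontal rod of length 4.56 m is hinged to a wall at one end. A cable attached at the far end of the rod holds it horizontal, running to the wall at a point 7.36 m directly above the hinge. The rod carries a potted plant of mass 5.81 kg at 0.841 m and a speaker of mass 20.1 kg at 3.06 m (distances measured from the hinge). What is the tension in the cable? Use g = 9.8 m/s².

T ≈ 168 N

About the hinge:
Potted plant: 5.81 × 9.8 = 56.94 N down at 0.841 m → arm 0.841 m, τ = 56.94 × 0.841 = 47.89 N·m clockwise.
Speaker: 20.1 × 9.8 = 197 N down at 3.06 m → arm 3.06 m, τ = 197 × 3.06 = 602.8 N·m clockwise.
Total clockwise load moment = 650.7 N·m.
The cable tension T acts at 4.56 m; only its component perpendicular to the rod, T sinθ, produces torque. sinθ = h/√(h²+d²) = 7.36/√(7.36²+4.56²) = 0.8501.
Στ = 0 ⇒ T × 4.56 × 0.8501 = 650.7 ⇒ T = 650.7 / 3.876 = 168 N.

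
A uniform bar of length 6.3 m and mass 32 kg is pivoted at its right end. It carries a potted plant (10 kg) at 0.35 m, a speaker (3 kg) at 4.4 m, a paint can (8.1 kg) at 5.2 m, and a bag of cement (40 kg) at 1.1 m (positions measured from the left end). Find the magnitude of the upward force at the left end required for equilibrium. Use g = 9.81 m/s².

Choose the right end as the axis so the unknown pivot reaction has zero arm there.
Beam weight: 32 × 9.81 = 313.9 N down at 3.15 m → arm 3.15 m, τ = 313.9 × 3.15 = 988.8 N·m counterclockwise.
Potted plant: 10 × 9.81 = 98.1 N down at 0.35 m → arm 5.95 m, τ = 98.1 × 5.95 = 583.7 N·m counterclockwise.
Speaker: 3 × 9.81 = 29.43 N down at 4.4 m → arm 1.9 m, τ = 29.43 × 1.9 = 55.92 N·m counterclockwise.
Paint can: 8.1 × 9.81 = 79.46 N down at 5.2 m → arm 1.1 m, τ = 79.46 × 1.1 = 87.41 N·m counterclockwise.
Bag of cement: 40 × 9.81 = 392.4 N down at 1.1 m → arm 5.2 m, τ = 392.4 × 5.2 = 2040 N·m counterclockwise.
Net moment of the loads = 3756 N·m counterclockwise.
The upward force F acts at the left end, arm 6.3 m, giving F × 6.3 clockwise.
Στ = 0 ⇒ F × 6.3 = 3756 ⇒ F = 3756 / 6.3 = 596 N.

F ≈ 596 N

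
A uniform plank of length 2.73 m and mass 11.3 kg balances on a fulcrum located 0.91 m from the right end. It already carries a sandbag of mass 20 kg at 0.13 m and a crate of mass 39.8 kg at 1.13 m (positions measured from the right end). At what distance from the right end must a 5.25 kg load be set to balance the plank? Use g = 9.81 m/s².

About the fulcrum (at 0.91 m from the right end):
Beam weight: 11.3 × 9.81 = 110.9 N down at 1.365 m → arm 0.455 m, τ = 110.9 × 0.455 = 50.46 N·m counterclockwise.
Sandbag: 20 × 9.81 = 196.2 N down at 0.13 m → arm 0.78 m, τ = 196.2 × 0.78 = 153 N·m clockwise.
Crate: 39.8 × 9.81 = 390.4 N down at 1.13 m → arm 0.22 m, τ = 390.4 × 0.22 = 85.89 N·m counterclockwise.
Net moment of existing loads = 16.65 N·m clockwise.
The load weighs 5.25 × 9.81 = 51.5 N and must supply an equal counterclockwise moment, so its lever arm about the fulcrum is 16.65 / 51.5 = 0.323 m.
That puts it at 0.91 + 0.323 = 1.23 m from the right end.

x ≈ 1.23 m from the right end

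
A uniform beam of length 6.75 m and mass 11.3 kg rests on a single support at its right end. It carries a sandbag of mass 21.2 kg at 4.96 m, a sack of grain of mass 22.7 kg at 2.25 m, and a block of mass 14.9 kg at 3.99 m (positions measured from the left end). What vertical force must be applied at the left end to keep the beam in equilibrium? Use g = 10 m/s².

F ≈ 325 N

Take moments about the right end.
Beam weight: 11.3 × 10 = 113 N down at 3.375 m → arm 3.375 m, τ = 113 × 3.375 = 381.4 N·m counterclockwise.
Sandbag: 21.2 × 10 = 212 N down at 4.96 m → arm 1.79 m, τ = 212 × 1.79 = 379.5 N·m counterclockwise.
Sack of grain: 22.7 × 10 = 227 N down at 2.25 m → arm 4.5 m, τ = 227 × 4.5 = 1022 N·m counterclockwise.
Block: 14.9 × 10 = 149 N down at 3.99 m → arm 2.76 m, τ = 149 × 2.76 = 411.2 N·m counterclockwise.
Net moment of the loads = 2194 N·m counterclockwise.
The upward force F acts at the left end, arm 6.75 m, giving F × 6.75 clockwise.
Balancing moments: F × 6.75 = 2194, giving F = 2194 / 6.75 = 325 N.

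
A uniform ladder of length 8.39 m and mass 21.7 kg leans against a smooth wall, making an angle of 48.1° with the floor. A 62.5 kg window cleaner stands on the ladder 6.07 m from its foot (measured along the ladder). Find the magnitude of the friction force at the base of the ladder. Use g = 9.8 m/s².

Taking torques about the foot of the ladder:
Ladder weight 21.7×9.8 = 212.7 N acts at 4.195 m along the ladder; its horizontal arm is 4.195·cos48.1° = 2.802 m → τ = 596 N·m clockwise.
Window cleaner: 62.5×9.8 = 612.5 N at 6.07 m → arm 4.054 m → τ = 2483 N·m clockwise.
Wall normal N acts horizontally at the top; its moment arm is the height L sinθ = 8.39·sin48.1° = 6.245 m, counterclockwise.
Setting net torque to zero: N × 6.245 = 3079 → N = 493 N.
ΣFx = 0: friction at the foot balances the wall's push, so f = N_wall = 493 N.

f ≈ 493 N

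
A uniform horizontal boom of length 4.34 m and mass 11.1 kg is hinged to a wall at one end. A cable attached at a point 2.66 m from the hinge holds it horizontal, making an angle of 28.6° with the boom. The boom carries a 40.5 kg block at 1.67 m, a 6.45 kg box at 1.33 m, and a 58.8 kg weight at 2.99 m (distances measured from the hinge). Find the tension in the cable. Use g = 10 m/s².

T ≈ 2170 N

Sum moments about the hinge (the unknown hinge reaction has zero arm there).
Beam weight: 11.1 × 10 = 111 N down at 2.17 m → arm 2.17 m, τ = 111 × 2.17 = 240.9 N·m clockwise.
Block: 40.5 × 10 = 405 N down at 1.67 m → arm 1.67 m, τ = 405 × 1.67 = 676.4 N·m clockwise.
Box: 6.45 × 10 = 64.5 N down at 1.33 m → arm 1.33 m, τ = 64.5 × 1.33 = 85.79 N·m clockwise.
Weight: 58.8 × 10 = 588 N down at 2.99 m → arm 2.99 m, τ = 588 × 2.99 = 1758 N·m clockwise.
Total clockwise load moment = 2761 N·m.
The cable tension T acts at 2.66 m; only its component perpendicular to the boom, T sinθ, produces torque. sin 28.6° = 0.4787.
Setting net torque to zero: T × 2.66 × 0.4787 = 2761 → T = 2761 / 1.273 = 2170 N.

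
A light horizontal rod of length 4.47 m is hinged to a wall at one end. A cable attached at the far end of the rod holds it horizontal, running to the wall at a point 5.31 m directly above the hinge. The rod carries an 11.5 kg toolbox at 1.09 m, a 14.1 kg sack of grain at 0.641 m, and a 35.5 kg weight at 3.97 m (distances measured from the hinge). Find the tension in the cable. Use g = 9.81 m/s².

T ≈ 466 N

Sum moments about the hinge (the unknown hinge reaction has zero arm there).
Toolbox: 11.5 × 9.81 = 112.8 N down at 1.09 m → arm 1.09 m, τ = 112.8 × 1.09 = 123 N·m clockwise.
Sack of grain: 14.1 × 9.81 = 138.3 N down at 0.641 m → arm 0.641 m, τ = 138.3 × 0.641 = 88.65 N·m clockwise.
Weight: 35.5 × 9.81 = 348.3 N down at 3.97 m → arm 3.97 m, τ = 348.3 × 3.97 = 1383 N·m clockwise.
Total clockwise load moment = 1595 N·m.
The cable tension T acts at 4.47 m; only its component perpendicular to the rod, T sinθ, produces torque. sinθ = h/√(h²+d²) = 5.31/√(5.31²+4.47²) = 0.765.
Setting net torque to zero: T × 4.47 × 0.765 = 1595 → T = 1595 / 3.42 = 466 N.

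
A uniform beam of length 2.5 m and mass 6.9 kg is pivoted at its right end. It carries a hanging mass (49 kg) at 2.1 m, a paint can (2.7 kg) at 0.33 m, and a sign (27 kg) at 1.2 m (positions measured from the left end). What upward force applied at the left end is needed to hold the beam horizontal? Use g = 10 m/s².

Sum moments about the right end (the unknown pivot reaction has zero arm there).
Beam weight: 6.9 × 10 = 69 N down at 1.25 m → arm 1.25 m, τ = 69 × 1.25 = 86.25 N·m counterclockwise.
Hanging mass: 49 × 10 = 490 N down at 2.1 m → arm 0.4 m, τ = 490 × 0.4 = 196 N·m counterclockwise.
Paint can: 2.7 × 10 = 27 N down at 0.33 m → arm 2.17 m, τ = 27 × 2.17 = 58.59 N·m counterclockwise.
Sign: 27 × 10 = 270 N down at 1.2 m → arm 1.3 m, τ = 270 × 1.3 = 351 N·m counterclockwise.
Net moment of the loads = 691.8 N·m counterclockwise.
The upward force F acts at the left end, arm 2.5 m, giving F × 2.5 clockwise.
Balancing moments: F × 2.5 = 691.8, giving F = 691.8 / 2.5 = 277 N.

F ≈ 277 N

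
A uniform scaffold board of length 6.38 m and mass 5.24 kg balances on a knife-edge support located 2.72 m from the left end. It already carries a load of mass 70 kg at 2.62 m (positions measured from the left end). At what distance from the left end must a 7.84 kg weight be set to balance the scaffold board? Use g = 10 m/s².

About the knife-edge support (at 2.72 m from the left end):
Beam weight: 5.24 × 10 = 52.4 N down at 3.19 m → arm 0.47 m, τ = 52.4 × 0.47 = 24.63 N·m clockwise.
Load: 70 × 10 = 700 N down at 2.62 m → arm 0.1 m, τ = 700 × 0.1 = 70 N·m counterclockwise.
Net moment of existing loads = 45.37 N·m counterclockwise.
The weight weighs 7.84 × 10 = 78.4 N and must supply an equal clockwise moment, so its lever arm about the knife-edge support is 45.37 / 78.4 = 0.579 m.
That puts it at 2.72 + 0.579 = 3.3 m from the left end.

x ≈ 3.3 m from the left end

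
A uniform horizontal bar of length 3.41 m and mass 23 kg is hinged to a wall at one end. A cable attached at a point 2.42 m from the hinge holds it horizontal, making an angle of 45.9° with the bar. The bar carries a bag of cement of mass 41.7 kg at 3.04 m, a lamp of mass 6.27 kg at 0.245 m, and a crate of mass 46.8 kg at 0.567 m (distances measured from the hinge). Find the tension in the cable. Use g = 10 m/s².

Choose the hinge as the axis so the unknown hinge reaction has zero arm there.
Beam weight: 23 × 10 = 230 N down at 1.705 m → arm 1.705 m, τ = 230 × 1.705 = 392.2 N·m clockwise.
Bag of cement: 41.7 × 10 = 417 N down at 3.04 m → arm 3.04 m, τ = 417 × 3.04 = 1268 N·m clockwise.
Lamp: 6.27 × 10 = 62.7 N down at 0.245 m → arm 0.245 m, τ = 62.7 × 0.245 = 15.36 N·m clockwise.
Crate: 46.8 × 10 = 468 N down at 0.567 m → arm 0.567 m, τ = 468 × 0.567 = 265.4 N·m clockwise.
Total clockwise load moment = 1941 N·m.
The cable tension T acts at 2.42 m; only its component perpendicular to the bar, T sinθ, produces torque. sin 45.9° = 0.7181.
For rotational equilibrium, T × 2.42 × 0.7181 = 1941, so T = 1941 / 1.738 = 1120 N.

T ≈ 1120 N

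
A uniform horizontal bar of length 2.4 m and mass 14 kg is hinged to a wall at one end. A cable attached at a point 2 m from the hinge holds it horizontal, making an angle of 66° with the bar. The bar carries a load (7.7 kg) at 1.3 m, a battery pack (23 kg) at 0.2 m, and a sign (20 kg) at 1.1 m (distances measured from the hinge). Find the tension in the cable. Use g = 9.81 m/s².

T ≈ 287 N

Take moments about the hinge.
Beam weight: 14 × 9.81 = 137.3 N down at 1.2 m → arm 1.2 m, τ = 137.3 × 1.2 = 164.8 N·m clockwise.
Load: 7.7 × 9.81 = 75.54 N down at 1.3 m → arm 1.3 m, τ = 75.54 × 1.3 = 98.2 N·m clockwise.
Battery pack: 23 × 9.81 = 225.6 N down at 0.2 m → arm 0.2 m, τ = 225.6 × 0.2 = 45.12 N·m clockwise.
Sign: 20 × 9.81 = 196.2 N down at 1.1 m → arm 1.1 m, τ = 196.2 × 1.1 = 215.8 N·m clockwise.
Total clockwise load moment = 523.9 N·m.
The cable tension T acts at 2 m; only its component perpendicular to the bar, T sinθ, produces torque. sin 66° = 0.9135.
For rotational equilibrium, T × 2 × 0.9135 = 523.9, so T = 523.9 / 1.827 = 287 N.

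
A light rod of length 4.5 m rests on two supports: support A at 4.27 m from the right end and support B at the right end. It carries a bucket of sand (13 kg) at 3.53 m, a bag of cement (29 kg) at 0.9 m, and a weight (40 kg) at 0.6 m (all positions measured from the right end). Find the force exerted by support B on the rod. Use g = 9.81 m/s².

About support A:
Bucket of sand: 13 × 9.81 = 127.5 N down at 3.53 m → arm 0.74 m, τ = 127.5 × 0.74 = 94.35 N·m clockwise.
Bag of cement: 29 × 9.81 = 284.5 N down at 0.9 m → arm 3.37 m, τ = 284.5 × 3.37 = 958.8 N·m clockwise.
Weight: 40 × 9.81 = 392.4 N down at 0.6 m → arm 3.67 m, τ = 392.4 × 3.67 = 1440 N·m clockwise.
Net load moment about support A = 2493 N·m clockwise.
Reaction R at support B is upward at 0 m, arm 4.27 m → moment R × 4.27 counterclockwise.
Balancing moments: R × 4.27 = 2493, giving R = 584 N.

R_B ≈ 584 N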